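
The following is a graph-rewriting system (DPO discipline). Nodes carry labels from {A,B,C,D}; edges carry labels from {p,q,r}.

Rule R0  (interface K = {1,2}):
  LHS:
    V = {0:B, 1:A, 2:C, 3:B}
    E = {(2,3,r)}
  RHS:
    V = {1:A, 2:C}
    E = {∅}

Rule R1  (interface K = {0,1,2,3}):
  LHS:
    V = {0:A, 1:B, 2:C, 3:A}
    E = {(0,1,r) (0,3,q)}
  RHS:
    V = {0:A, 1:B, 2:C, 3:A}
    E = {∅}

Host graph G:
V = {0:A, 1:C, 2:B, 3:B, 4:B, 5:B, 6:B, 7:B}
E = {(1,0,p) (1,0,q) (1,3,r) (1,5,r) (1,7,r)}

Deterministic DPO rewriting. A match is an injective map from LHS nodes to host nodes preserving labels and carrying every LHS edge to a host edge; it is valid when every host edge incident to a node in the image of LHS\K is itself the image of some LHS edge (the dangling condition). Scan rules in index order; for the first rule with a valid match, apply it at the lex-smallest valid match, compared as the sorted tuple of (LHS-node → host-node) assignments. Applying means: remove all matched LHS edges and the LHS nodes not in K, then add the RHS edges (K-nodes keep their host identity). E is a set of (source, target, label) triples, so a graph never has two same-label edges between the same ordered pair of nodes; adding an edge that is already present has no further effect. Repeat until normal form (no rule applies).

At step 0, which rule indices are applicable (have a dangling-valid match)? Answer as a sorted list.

R0: 9 valid matches — {0↦2, 1↦0, 2↦1, 3↦3}, {0↦2, 1↦0, 2↦1, 3↦5}, {0↦2, 1↦0, 2↦1, 3↦7} (+6 more)
R1: no valid match — LHS pattern not found

Answer: [R0]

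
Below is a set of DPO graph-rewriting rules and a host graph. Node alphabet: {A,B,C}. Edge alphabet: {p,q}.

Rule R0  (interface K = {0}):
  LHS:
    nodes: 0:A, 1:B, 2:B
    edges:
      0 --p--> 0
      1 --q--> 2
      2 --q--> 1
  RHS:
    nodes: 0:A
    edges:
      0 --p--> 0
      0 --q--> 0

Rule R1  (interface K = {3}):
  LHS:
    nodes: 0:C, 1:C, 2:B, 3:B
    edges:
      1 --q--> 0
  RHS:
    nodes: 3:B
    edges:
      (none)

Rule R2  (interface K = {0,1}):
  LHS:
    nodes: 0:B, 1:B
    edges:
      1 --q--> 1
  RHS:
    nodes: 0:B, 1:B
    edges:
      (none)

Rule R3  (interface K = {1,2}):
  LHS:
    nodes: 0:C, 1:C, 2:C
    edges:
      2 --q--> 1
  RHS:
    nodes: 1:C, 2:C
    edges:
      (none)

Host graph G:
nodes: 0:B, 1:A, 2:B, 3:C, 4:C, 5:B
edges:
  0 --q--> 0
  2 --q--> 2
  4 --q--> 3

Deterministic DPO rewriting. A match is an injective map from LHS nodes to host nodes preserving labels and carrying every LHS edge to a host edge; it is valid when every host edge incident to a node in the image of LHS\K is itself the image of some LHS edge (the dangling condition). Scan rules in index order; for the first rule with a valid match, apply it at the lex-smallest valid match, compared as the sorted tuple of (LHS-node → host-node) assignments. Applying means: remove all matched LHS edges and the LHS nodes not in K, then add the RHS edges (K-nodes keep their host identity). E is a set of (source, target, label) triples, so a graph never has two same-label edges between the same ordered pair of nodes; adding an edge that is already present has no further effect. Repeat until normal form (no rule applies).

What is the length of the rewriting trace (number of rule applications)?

start.  V:6 E:3  edges: 0-q->0 2-q->2 4-q->3
1. fire R1 via {0↦3, 1↦4, 2↦5, 3↦0}  →  V:3 E:2  edges: 0-q->0 2-q->2
2. fire R2 via {0↦0, 1↦2}  →  V:3 E:1  edges: 0-q->0
3. fire R2 via {0↦2, 1↦0}  →  V:3 E:0  edges: ∅
halt: no rule applies after step 3

Answer: 3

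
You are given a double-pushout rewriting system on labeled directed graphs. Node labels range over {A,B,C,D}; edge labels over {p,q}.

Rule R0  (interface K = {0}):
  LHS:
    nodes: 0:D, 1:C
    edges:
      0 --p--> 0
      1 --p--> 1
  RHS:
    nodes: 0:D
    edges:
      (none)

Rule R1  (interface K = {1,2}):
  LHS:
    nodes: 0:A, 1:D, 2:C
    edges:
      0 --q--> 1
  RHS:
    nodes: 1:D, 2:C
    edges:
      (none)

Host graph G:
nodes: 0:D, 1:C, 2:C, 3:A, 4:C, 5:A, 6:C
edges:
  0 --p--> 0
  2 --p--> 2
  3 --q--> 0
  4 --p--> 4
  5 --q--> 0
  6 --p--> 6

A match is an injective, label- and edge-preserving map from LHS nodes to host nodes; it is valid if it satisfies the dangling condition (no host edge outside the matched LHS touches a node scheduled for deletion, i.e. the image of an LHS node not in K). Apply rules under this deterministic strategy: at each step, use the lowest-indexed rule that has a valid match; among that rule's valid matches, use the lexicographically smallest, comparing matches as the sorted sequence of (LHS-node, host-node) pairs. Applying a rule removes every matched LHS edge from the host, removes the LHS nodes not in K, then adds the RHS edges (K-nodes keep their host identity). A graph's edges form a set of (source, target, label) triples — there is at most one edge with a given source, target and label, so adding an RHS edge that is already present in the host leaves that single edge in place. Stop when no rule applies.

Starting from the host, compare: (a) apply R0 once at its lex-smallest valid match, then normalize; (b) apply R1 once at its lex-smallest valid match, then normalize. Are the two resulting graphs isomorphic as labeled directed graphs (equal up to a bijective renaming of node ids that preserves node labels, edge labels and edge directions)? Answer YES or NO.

branch R0-first: apply at {0↦0, 1↦2} → |E|=4, then 2 more step(s) → NF |V|=4 |E|=2 V={0:D, 1:C, 4:C, 6:C} E=4-p->4 6-p->6
branch R1-first: apply at {0↦3, 1↦0, 2↦1} → |E|=5, then 2 more step(s) → NF |V|=4 |E|=2 V={0:D, 1:C, 4:C, 6:C} E=4-p->4 6-p->6
graphs isomorphic (equal up to label-preserving node renaming)

Answer: YES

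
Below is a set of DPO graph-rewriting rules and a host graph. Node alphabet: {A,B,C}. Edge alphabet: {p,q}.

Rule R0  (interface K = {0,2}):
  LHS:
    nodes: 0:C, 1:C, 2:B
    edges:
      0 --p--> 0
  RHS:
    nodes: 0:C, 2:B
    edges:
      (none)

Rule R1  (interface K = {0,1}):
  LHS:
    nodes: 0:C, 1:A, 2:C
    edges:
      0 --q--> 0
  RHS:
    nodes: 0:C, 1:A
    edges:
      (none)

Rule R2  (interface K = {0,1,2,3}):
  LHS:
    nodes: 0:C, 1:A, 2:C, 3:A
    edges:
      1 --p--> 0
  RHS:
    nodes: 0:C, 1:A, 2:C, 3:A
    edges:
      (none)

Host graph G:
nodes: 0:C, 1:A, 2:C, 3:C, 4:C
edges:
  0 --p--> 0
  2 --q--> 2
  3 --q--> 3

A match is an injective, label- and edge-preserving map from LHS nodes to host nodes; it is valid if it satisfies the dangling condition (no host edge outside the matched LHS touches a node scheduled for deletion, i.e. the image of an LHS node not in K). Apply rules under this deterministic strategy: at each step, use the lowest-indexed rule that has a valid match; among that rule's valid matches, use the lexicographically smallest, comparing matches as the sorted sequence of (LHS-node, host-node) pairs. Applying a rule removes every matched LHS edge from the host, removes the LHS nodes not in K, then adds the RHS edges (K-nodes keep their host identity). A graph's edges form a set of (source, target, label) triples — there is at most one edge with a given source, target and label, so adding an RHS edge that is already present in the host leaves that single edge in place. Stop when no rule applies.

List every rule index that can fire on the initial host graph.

Answer: [R1]

Steps:
R0: no valid match — LHS pattern not found
R1: 2 valid matches — {0↦2, 1↦1, 2↦4}, {0↦3, 1↦1, 2↦4}
R2: no valid match — LHS pattern not found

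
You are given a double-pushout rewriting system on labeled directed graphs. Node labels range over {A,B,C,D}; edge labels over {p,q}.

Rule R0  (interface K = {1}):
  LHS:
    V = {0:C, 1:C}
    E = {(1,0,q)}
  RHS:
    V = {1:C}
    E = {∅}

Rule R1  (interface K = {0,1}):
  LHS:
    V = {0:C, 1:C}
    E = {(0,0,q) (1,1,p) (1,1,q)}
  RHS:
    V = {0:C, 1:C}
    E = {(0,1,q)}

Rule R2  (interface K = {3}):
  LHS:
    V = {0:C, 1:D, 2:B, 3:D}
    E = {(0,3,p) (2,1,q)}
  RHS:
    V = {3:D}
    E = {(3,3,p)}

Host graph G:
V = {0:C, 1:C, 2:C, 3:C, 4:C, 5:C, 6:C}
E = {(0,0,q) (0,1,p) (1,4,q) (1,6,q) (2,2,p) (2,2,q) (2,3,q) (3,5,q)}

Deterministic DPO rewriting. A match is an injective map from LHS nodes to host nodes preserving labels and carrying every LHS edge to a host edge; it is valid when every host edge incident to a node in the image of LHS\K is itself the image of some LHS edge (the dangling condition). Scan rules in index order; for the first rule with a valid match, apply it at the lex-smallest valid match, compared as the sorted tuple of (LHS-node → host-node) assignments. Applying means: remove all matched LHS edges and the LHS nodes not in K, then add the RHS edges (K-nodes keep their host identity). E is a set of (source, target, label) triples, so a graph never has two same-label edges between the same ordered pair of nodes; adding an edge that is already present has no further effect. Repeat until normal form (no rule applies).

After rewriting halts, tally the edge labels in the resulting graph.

start.  V:7 E:8  edges: 0-q->0 0-p->1 1-q->4 1-q->6 2-p->2 2-q->2 2-q->3 3-q->5
1. fire R0 via {0↦4, 1↦1}  →  V:6 E:7  edges: 0-q->0 0-p->1 1-q->6 2-p->2 2-q->2 2-q->3 3-q->5
2. fire R0 via {0↦5, 1↦3}  →  V:5 E:6  edges: 0-q->0 0-p->1 1-q->6 2-p->2 2-q->2 2-q->3
3. fire R0 via {0↦3, 1↦2}  →  V:4 E:5  edges: 0-q->0 0-p->1 1-q->6 2-p->2 2-q->2
4. fire R0 via {0↦6, 1↦1}  →  V:3 E:4  edges: 0-q->0 0-p->1 2-p->2 2-q->2
5. fire R1 via {0↦0, 1↦2}  →  V:3 E:2  edges: 0-p->1 0-q->2
6. fire R0 via {0↦2, 1↦0}  →  V:2 E:1  edges: 0-p->1
halt: no rule applies after step 6
NF edges: [(0, 1, 'p')]

Answer: p:1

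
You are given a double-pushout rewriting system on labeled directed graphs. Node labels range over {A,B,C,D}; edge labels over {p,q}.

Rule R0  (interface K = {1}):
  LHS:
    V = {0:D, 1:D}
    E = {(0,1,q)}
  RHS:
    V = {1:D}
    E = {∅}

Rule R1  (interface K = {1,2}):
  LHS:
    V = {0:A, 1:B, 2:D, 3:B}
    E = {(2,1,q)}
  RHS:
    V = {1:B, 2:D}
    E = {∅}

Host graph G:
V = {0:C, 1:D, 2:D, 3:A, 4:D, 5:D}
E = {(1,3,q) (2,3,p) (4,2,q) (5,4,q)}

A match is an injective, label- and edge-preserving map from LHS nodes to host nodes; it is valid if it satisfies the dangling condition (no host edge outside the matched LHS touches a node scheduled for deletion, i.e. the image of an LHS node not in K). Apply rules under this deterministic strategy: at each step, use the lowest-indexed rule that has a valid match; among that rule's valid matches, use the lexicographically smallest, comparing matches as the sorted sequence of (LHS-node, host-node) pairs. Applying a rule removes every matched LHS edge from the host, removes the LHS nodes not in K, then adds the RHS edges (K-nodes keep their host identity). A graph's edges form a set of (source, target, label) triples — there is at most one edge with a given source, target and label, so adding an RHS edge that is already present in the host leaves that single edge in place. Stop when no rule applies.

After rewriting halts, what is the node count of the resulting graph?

Answer: 4

Rewrite trace:
start.  V:6 E:4  edges: 1-q->3 2-p->3 4-q->2 5-q->4
1. fire R0 via {0↦5, 1↦4}  →  V:5 E:3  edges: 1-q->3 2-p->3 4-q->2
2. fire R0 via {0↦4, 1↦2}  →  V:4 E:2  edges: 1-q->3 2-p->3
final graph: no rule applies after step 2
NF nodes: {0:C, 1:D, 2:D, 3:A}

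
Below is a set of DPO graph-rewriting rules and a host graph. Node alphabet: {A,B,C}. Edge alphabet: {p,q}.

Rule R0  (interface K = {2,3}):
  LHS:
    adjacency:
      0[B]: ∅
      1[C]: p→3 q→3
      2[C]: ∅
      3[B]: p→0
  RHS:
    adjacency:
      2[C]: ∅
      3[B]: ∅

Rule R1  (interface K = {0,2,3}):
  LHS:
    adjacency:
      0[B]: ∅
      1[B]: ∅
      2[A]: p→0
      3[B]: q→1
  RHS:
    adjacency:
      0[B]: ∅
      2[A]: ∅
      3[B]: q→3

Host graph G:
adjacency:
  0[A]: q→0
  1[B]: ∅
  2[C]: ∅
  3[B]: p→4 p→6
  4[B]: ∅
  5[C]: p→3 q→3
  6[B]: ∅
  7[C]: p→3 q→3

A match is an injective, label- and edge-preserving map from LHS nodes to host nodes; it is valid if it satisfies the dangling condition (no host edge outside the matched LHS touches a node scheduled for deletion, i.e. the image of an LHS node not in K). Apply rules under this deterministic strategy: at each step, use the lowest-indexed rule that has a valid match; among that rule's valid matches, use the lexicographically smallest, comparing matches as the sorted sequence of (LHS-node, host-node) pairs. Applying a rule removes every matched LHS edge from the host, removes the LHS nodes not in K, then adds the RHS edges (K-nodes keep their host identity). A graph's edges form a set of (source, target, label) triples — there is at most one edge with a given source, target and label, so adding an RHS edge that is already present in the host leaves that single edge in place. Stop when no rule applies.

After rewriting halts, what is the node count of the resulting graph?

initial: |V|=8 |E|=7  E = 0-q->0 3-p->4 3-p->6 5-p->3 5-q->3 7-p->3 7-q->3
step 1: apply R0 at {0↦4, 1↦5, 2↦2, 3↦3}  → |V|=6 |E|=4  E = 0-q->0 3-p->6 7-p->3 7-q->3
step 2: apply R0 at {0↦6, 1↦7, 2↦2, 3↦3}  → |V|=4 |E|=1  E = 0-q->0
normal form: no rule applies after step 2
NF nodes: {0:A, 1:B, 2:C, 3:B}

Answer: 4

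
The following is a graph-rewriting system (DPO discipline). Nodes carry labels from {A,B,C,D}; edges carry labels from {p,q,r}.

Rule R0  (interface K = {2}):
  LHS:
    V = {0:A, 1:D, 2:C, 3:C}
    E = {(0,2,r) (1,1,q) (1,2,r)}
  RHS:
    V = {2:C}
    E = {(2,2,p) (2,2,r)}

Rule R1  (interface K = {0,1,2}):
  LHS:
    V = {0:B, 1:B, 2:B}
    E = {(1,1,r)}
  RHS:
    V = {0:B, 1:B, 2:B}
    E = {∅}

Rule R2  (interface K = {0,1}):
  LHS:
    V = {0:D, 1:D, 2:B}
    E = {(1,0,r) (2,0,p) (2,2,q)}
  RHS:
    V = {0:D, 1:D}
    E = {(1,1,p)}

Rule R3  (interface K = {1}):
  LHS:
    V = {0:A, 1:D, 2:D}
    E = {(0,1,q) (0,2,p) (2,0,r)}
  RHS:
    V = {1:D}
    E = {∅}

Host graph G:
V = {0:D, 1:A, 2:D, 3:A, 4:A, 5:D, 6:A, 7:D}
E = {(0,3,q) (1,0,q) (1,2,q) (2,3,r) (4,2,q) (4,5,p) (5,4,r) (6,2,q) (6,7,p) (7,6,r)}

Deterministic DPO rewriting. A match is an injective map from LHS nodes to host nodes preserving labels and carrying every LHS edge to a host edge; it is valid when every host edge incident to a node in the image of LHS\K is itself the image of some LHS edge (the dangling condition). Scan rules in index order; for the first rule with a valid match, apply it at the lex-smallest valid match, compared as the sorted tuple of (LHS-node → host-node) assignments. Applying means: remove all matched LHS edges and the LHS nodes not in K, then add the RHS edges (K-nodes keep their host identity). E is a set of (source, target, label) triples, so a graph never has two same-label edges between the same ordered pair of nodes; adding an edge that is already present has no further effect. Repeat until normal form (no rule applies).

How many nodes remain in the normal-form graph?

start.  V:8 E:10  edges: 0-q->3 1-q->0 1-q->2 2-r->3 4-q->2 4-p->5 5-r->4 6-q->2 6-p->7 7-r->6
1. fire R3 via {0↦4, 1↦2, 2↦5}  →  V:6 E:7  edges: 0-q->3 1-q->0 1-q->2 2-r->3 6-q->2 6-p->7 7-r->6
2. fire R3 via {0↦6, 1↦2, 2↦7}  →  V:4 E:4  edges: 0-q->3 1-q->0 1-q->2 2-r->3
normal form: no rule applies after step 2
NF nodes: {0:D, 1:A, 2:D, 3:A}

Answer: 4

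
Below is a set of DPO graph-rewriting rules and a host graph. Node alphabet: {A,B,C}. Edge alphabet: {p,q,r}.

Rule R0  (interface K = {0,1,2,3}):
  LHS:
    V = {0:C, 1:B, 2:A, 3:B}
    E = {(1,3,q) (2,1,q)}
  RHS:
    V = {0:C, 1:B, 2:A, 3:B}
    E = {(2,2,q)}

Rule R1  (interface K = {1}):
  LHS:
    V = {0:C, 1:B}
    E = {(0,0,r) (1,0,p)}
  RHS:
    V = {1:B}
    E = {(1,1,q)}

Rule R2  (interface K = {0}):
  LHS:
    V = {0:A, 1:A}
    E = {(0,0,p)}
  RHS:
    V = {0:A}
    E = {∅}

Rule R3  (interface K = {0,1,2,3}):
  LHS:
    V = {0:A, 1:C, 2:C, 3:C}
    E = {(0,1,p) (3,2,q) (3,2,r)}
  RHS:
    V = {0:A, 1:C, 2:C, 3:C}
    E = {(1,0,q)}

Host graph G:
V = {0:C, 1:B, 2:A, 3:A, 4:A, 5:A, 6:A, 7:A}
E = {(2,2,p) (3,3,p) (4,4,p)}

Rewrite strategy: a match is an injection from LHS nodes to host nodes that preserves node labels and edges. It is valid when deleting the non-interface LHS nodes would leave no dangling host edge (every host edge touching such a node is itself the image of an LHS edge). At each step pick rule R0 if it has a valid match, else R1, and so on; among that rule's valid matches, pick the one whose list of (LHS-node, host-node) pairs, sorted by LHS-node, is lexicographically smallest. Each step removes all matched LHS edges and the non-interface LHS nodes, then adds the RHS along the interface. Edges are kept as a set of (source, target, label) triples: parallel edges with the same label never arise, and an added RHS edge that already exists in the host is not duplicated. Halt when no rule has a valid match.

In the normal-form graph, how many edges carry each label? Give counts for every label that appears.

[0] host  ⇒  8 nodes, 3 edges  {2-p->2 3-p->3 4-p->4}
[1] R2 @ {0↦2, 1↦5}  ⇒  7 nodes, 2 edges  {3-p->3 4-p->4}
[2] R2 @ {0↦3, 1↦2}  ⇒  6 nodes, 1 edges  {4-p->4}
[3] R2 @ {0↦4, 1↦3}  ⇒  5 nodes, 0 edges  {∅}
normal form: no rule applies after step 3
NF edges: []

Answer: (no edges)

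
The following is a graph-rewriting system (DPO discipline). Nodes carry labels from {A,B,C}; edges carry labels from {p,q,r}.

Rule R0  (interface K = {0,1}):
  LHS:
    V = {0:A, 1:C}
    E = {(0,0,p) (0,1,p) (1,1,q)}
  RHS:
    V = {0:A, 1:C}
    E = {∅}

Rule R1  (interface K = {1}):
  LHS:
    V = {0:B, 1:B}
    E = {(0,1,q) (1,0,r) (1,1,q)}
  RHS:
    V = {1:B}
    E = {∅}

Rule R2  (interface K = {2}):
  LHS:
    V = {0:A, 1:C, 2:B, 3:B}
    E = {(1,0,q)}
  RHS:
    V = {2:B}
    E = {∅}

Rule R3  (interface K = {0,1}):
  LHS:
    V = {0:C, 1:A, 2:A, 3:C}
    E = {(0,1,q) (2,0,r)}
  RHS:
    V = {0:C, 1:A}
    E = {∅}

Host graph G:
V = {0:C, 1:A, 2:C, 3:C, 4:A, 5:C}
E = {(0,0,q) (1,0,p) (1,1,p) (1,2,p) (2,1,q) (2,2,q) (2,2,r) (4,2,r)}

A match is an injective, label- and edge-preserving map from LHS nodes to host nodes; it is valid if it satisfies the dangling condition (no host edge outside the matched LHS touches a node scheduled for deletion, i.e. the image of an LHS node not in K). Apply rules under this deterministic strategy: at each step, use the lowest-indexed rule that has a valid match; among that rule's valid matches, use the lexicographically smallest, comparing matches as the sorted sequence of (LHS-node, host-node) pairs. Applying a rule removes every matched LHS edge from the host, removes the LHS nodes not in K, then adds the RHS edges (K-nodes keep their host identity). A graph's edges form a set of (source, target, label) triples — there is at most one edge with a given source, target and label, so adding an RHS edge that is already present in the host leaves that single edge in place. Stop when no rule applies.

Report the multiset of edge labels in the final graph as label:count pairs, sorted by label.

initial: |V|=6 |E|=8  E = 0-q->0 1-p->0 1-p->1 1-p->2 2-q->1 2-q->2 2-r->2 4-r->2
step 1: apply R0 at {0↦1, 1↦0}  → |V|=6 |E|=5  E = 1-p->2 2-q->1 2-q->2 2-r->2 4-r->2
step 2: apply R3 at {0↦2, 1↦1, 2↦4, 3↦0}  → |V|=4 |E|=3  E = 1-p->2 2-q->2 2-r->2
normal form: no rule applies after step 2
NF edges: [(1, 2, 'p'), (2, 2, 'q'), (2, 2, 'r')]

Answer: p:1 q:1 r:1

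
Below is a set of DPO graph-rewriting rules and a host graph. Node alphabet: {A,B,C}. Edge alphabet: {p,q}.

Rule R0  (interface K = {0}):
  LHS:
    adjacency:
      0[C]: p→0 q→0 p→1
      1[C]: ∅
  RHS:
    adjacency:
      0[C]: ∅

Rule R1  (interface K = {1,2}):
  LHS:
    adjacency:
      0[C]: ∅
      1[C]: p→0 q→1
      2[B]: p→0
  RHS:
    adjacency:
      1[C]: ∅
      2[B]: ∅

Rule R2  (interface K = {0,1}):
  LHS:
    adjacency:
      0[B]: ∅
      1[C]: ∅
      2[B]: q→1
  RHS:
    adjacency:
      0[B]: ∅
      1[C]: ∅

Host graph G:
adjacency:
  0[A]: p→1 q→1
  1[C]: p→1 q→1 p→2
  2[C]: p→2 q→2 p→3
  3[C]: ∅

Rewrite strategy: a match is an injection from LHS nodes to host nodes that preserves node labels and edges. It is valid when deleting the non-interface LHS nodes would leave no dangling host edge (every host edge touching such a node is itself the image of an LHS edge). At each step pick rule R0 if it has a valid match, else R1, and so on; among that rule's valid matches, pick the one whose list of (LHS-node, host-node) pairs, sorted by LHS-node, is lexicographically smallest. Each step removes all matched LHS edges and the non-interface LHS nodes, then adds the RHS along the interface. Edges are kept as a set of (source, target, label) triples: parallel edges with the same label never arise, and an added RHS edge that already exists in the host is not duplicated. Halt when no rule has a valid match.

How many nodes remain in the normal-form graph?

initial: |V|=4 |E|=8  E = 0-p->1 0-q->1 1-p->1 1-q->1 1-p->2 2-p->2 2-q->2 2-p->3
step 1: apply R0 at {0↦2, 1↦3}  → |V|=3 |E|=5  E = 0-p->1 0-q->1 1-p->1 1-q->1 1-p->2
step 2: apply R0 at {0↦1, 1↦2}  → |V|=2 |E|=2  E = 0-p->1 0-q->1
final graph: no rule applies after step 2
NF nodes: {0:A, 1:C}

Answer: 2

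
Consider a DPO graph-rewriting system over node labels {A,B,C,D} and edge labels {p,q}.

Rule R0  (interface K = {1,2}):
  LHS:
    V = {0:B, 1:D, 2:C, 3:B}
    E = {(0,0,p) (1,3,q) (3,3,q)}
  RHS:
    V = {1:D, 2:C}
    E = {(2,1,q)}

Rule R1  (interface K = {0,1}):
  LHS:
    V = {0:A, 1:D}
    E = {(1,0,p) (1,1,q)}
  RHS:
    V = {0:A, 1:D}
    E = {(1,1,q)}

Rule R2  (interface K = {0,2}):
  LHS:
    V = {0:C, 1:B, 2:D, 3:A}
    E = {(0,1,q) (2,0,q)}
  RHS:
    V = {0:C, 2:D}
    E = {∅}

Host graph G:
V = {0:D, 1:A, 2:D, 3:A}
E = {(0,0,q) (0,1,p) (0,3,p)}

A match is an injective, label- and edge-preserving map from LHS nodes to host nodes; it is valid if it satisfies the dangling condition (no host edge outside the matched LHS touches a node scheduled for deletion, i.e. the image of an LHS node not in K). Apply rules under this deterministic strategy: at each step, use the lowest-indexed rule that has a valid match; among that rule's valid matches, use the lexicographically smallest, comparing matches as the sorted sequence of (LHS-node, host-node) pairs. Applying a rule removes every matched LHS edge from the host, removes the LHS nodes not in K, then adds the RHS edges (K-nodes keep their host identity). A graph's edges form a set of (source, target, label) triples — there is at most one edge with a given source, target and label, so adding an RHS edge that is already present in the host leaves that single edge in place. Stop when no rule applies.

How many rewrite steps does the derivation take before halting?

Answer: 2

Derivation:
[0] host  ⇒  4 nodes, 3 edges  {0-q->0 0-p->1 0-p->3}
[1] R1 @ {0↦1, 1↦0}  ⇒  4 nodes, 2 edges  {0-q->0 0-p->3}
[2] R1 @ {0↦3, 1↦0}  ⇒  4 nodes, 1 edges  {0-q->0}
final graph: no rule applies after step 2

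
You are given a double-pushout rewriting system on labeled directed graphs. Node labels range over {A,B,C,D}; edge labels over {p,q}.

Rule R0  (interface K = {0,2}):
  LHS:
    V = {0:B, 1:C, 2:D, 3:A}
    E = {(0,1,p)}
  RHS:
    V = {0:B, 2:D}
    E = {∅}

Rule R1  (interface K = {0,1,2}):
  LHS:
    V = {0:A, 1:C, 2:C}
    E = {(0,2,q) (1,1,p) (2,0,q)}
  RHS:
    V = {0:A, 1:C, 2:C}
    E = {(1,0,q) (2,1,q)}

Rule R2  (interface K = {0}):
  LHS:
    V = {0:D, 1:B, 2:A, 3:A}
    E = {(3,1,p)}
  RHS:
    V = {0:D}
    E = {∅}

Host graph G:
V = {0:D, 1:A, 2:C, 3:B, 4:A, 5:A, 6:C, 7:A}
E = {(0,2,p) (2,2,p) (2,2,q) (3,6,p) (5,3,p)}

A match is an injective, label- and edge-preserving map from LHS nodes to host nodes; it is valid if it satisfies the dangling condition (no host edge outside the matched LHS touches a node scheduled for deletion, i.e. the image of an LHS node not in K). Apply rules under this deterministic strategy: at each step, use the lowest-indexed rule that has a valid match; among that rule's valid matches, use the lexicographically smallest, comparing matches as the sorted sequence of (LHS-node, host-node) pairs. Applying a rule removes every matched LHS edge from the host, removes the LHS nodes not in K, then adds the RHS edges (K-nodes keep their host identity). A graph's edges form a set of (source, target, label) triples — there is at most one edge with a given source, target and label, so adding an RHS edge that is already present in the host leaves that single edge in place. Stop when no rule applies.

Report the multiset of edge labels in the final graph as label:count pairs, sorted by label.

Answer: p:2 q:1

Steps:
start.  V:8 E:5  edges: 0-p->2 2-p->2 2-q->2 3-p->6 5-p->3
1. fire R0 via {0↦3, 1↦6, 2↦0, 3↦1}  →  V:6 E:4  edges: 0-p->2 2-p->2 2-q->2 5-p->3
2. fire R2 via {0↦0, 1↦3, 2↦4, 3↦5}  →  V:3 E:3  edges: 0-p->2 2-p->2 2-q->2
normal form: no rule applies after step 2
NF edges: [(0, 2, 'p'), (2, 2, 'p'), (2, 2, 'q')]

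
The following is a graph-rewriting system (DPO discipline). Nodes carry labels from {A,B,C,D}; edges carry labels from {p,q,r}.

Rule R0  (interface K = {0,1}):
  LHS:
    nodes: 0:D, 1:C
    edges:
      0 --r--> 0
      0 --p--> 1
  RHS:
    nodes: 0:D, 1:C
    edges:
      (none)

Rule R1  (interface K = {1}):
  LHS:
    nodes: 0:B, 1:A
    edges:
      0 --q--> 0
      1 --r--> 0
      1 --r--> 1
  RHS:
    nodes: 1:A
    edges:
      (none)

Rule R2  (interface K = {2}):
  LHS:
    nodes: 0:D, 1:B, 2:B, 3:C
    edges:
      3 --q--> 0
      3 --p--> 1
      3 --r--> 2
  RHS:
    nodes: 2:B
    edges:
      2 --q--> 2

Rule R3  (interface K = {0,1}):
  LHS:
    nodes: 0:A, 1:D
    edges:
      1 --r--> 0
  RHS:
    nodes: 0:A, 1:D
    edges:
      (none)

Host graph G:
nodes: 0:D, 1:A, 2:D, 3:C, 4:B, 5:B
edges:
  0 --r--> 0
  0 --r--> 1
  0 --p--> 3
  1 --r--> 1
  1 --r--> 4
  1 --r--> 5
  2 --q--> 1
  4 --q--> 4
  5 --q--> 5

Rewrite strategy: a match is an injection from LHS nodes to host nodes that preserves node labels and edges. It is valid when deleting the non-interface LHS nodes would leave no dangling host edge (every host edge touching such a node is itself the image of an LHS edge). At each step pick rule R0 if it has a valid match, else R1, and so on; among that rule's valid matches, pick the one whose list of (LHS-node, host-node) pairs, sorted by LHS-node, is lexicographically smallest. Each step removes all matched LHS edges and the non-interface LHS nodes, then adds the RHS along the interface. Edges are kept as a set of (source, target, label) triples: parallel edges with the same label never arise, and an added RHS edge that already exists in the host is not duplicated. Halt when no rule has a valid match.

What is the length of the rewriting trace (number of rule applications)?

Answer: 3

Steps:
initial: |V|=6 |E|=9  E = 0-r->0 0-r->1 0-p->3 1-r->1 1-r->4 1-r->5 2-q->1 4-q->4 5-q->5
step 1: apply R0 at {0↦0, 1↦3}  → |V|=6 |E|=7  E = 0-r->1 1-r->1 1-r->4 1-r->5 2-q->1 4-q->4 5-q->5
step 2: apply R1 at {0↦4, 1↦1}  → |V|=5 |E|=4  E = 0-r->1 1-r->5 2-q->1 5-q->5
step 3: apply R3 at {0↦1, 1↦0}  → |V|=5 |E|=3  E = 1-r->5 2-q->1 5-q->5
halt: no rule applies after step 3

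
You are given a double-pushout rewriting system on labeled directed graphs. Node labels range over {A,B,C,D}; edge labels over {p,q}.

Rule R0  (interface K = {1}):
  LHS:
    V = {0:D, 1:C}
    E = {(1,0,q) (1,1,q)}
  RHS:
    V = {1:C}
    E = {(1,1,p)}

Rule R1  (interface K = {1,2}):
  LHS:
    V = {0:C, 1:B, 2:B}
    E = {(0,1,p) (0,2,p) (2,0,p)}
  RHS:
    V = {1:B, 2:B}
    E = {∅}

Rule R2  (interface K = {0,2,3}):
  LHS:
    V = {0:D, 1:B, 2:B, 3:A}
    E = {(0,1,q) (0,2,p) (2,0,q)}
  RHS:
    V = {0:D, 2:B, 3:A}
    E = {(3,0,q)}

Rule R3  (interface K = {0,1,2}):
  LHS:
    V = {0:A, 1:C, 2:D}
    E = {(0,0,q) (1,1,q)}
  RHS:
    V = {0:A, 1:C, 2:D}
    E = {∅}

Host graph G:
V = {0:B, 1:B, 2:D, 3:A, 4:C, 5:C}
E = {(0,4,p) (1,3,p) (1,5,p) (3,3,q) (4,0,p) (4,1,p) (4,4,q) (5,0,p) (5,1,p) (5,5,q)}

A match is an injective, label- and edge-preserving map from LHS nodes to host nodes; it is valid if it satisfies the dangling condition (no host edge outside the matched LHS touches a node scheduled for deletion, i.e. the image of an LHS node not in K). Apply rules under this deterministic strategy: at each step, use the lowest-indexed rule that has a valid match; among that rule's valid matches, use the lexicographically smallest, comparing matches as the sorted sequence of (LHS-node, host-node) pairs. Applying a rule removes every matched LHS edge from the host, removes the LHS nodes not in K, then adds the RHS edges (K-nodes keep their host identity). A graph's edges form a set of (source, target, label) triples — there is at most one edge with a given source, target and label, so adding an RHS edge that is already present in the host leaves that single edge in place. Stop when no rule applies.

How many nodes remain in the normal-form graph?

Answer: 5

Rewrite trace:
initial: |V|=6 |E|=10  E = 0-p->4 1-p->3 1-p->5 3-q->3 4-p->0 4-p->1 4-q->4 5-p->0 5-p->1 5-q->5
step 1: apply R3 at {0↦3, 1↦4, 2↦2}  → |V|=6 |E|=8  E = 0-p->4 1-p->3 1-p->5 4-p->0 4-p->1 5-p->0 5-p->1 5-q->5
step 2: apply R1 at {0↦4, 1↦1, 2↦0}  → |V|=5 |E|=5  E = 1-p->3 1-p->5 5-p->0 5-p->1 5-q->5
final graph: no rule applies after step 2
NF nodes: {0:B, 1:B, 2:D, 3:A, 5:C}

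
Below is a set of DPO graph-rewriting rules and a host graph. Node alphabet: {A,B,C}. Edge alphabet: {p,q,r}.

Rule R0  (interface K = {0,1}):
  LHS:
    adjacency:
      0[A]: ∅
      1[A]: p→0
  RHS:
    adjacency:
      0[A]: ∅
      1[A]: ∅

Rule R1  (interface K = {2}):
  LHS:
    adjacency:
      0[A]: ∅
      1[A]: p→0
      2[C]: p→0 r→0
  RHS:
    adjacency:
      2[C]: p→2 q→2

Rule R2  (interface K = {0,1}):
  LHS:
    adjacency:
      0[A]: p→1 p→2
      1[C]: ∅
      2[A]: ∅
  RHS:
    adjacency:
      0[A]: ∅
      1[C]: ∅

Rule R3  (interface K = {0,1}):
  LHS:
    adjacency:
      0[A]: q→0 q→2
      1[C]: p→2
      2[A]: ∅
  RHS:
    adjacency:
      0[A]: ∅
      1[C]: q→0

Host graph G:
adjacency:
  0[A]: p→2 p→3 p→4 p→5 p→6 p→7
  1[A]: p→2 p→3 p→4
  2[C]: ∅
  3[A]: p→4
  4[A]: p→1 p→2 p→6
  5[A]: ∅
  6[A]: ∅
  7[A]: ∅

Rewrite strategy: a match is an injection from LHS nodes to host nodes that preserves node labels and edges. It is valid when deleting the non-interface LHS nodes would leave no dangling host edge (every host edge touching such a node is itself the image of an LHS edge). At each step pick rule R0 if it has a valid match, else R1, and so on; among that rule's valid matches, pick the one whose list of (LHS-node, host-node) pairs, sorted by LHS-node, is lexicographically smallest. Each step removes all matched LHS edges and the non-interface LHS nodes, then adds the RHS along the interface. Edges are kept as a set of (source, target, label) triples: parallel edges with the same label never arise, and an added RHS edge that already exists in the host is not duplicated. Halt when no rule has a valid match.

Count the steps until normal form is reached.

Answer: 10

Derivation:
start.  V:8 E:13  edges: 0-p->2 0-p->3 0-p->4 0-p->5 0-p->6 0-p->7 1-p->2 1-p->3 1-p->4 3-p->4 4-p->1 4-p->2 4-p->6
1. fire R0 via {0↦1, 1↦4}  →  V:8 E:12  edges: 0-p->2 0-p->3 0-p->4 0-p->5 0-p->6 0-p->7 1-p->2 1-p->3 1-p->4 3-p->4 4-p->2 4-p->6
2. fire R0 via {0↦3, 1↦0}  →  V:8 E:11  edges: 0-p->2 0-p->4 0-p->5 0-p->6 0-p->7 1-p->2 1-p->3 1-p->4 3-p->4 4-p->2 4-p->6
3. fire R0 via {0↦3, 1↦1}  →  V:8 E:10  edges: 0-p->2 0-p->4 0-p->5 0-p->6 0-p->7 1-p->2 1-p->4 3-p->4 4-p->2 4-p->6
4. fire R0 via {0↦4, 1↦0}  →  V:8 E:9  edges: 0-p->2 0-p->5 0-p->6 0-p->7 1-p->2 1-p->4 3-p->4 4-p->2 4-p->6
5. fire R0 via {0↦4, 1↦1}  →  V:8 E:8  edges: 0-p->2 0-p->5 0-p->6 0-p->7 1-p->2 3-p->4 4-p->2 4-p->6
6. fire R0 via {0↦4, 1↦3}  →  V:8 E:7  edges: 0-p->2 0-p->5 0-p->6 0-p->7 1-p->2 4-p->2 4-p->6
7. fire R0 via {0↦5, 1↦0}  →  V:8 E:6  edges: 0-p->2 0-p->6 0-p->7 1-p->2 4-p->2 4-p->6
8. fire R0 via {0↦6, 1↦0}  →  V:8 E:5  edges: 0-p->2 0-p->7 1-p->2 4-p->2 4-p->6
9. fire R0 via {0↦6, 1↦4}  →  V:8 E:4  edges: 0-p->2 0-p->7 1-p->2 4-p->2
10. fire R0 via {0↦7, 1↦0}  →  V:8 E:3  edges: 0-p->2 1-p->2 4-p->2
halt: no rule applies after step 10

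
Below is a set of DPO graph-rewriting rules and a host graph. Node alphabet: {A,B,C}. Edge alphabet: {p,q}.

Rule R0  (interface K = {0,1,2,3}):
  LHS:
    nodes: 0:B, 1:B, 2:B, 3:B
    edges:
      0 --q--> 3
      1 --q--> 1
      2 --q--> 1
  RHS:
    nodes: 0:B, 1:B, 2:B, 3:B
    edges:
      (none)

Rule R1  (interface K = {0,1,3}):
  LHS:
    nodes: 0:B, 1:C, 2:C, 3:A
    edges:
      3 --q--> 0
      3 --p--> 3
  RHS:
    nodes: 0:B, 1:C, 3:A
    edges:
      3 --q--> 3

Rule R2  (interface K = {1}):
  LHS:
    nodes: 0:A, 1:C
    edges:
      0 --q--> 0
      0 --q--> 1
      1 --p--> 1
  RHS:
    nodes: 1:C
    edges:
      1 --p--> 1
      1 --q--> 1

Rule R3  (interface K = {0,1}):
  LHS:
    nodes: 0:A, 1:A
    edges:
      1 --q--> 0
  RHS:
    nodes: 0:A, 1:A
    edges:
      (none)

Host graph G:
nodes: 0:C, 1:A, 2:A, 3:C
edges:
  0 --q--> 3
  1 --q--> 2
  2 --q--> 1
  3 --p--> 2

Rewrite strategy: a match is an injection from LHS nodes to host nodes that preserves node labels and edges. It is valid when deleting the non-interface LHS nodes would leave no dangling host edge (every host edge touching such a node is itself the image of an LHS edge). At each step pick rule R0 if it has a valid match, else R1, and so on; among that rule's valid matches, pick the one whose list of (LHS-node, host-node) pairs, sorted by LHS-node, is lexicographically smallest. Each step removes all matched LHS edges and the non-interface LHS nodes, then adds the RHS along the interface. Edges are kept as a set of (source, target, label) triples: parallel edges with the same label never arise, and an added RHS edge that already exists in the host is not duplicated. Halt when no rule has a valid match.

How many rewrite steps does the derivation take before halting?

[0] host  ⇒  4 nodes, 4 edges  {0-q->3 1-q->2 2-q->1 3-p->2}
[1] R3 @ {0↦1, 1↦2}  ⇒  4 nodes, 3 edges  {0-q->3 1-q->2 3-p->2}
[2] R3 @ {0↦2, 1↦1}  ⇒  4 nodes, 2 edges  {0-q->3 3-p->2}
halt: no rule applies after step 2

Answer: 2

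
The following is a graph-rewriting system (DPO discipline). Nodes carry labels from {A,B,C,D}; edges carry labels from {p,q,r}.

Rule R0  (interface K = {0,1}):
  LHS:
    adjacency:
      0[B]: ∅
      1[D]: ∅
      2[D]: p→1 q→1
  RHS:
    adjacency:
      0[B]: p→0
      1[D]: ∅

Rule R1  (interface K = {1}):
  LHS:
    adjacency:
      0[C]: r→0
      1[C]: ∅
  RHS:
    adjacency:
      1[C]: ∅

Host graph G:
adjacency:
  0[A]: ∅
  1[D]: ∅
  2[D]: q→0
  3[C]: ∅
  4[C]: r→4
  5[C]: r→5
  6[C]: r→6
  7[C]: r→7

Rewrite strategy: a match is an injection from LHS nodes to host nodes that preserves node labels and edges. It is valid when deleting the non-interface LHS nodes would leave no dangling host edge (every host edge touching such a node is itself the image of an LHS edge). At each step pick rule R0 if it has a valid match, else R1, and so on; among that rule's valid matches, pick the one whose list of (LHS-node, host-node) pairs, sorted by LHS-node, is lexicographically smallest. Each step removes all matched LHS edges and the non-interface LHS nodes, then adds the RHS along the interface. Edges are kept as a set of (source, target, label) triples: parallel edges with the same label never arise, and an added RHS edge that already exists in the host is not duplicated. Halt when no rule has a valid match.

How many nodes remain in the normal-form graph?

Answer: 4

Steps:
[0] host  ⇒  8 nodes, 5 edges  {2-q->0 4-r->4 5-r->5 6-r->6 7-r->7}
[1] R1 @ {0↦4, 1↦3}  ⇒  7 nodes, 4 edges  {2-q->0 5-r->5 6-r->6 7-r->7}
[2] R1 @ {0↦5, 1↦3}  ⇒  6 nodes, 3 edges  {2-q->0 6-r->6 7-r->7}
[3] R1 @ {0↦6, 1↦3}  ⇒  5 nodes, 2 edges  {2-q->0 7-r->7}
[4] R1 @ {0↦7, 1↦3}  ⇒  4 nodes, 1 edges  {2-q->0}
normal form: no rule applies after step 4
NF nodes: {0:A, 1:D, 2:D, 3:C}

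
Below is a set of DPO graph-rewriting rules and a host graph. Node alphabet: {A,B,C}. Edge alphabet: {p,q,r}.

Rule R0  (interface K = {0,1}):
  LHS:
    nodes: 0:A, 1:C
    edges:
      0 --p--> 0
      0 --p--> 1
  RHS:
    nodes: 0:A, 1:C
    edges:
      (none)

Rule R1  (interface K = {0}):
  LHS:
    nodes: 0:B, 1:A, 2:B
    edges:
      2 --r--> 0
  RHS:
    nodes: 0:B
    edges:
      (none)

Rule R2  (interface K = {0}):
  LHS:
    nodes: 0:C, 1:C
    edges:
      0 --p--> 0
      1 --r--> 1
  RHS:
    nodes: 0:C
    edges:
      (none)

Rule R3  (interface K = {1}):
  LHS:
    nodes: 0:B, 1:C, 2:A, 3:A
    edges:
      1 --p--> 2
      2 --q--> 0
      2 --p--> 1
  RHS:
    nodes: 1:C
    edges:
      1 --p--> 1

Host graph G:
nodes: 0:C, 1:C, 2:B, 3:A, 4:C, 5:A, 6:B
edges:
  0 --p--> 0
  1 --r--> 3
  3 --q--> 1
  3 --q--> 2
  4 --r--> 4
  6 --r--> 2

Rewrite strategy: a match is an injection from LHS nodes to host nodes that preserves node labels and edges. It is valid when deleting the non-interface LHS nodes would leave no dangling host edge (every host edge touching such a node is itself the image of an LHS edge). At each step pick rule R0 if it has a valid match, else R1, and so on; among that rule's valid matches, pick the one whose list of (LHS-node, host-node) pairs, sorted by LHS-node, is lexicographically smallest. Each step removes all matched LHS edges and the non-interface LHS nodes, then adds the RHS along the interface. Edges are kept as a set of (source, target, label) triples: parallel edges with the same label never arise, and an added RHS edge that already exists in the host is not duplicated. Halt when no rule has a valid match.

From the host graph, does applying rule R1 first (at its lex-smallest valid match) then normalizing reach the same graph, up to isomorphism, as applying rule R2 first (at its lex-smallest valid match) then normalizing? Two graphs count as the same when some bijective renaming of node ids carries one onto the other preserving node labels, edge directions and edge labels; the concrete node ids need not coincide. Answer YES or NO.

branch R1-first: apply at {0↦2, 1↦5, 2↦6} → |E|=5, then 1 more step(s) → NF |V|=4 |E|=3 V={0:C, 1:C, 2:B, 3:A} E=1-r->3 3-q->1 3-q->2
branch R2-first: apply at {0↦0, 1↦4} → |E|=4, then 1 more step(s) → NF |V|=4 |E|=3 V={0:C, 1:C, 2:B, 3:A} E=1-r->3 3-q->1 3-q->2
graphs isomorphic (equal up to label-preserving node renaming)

Answer: YES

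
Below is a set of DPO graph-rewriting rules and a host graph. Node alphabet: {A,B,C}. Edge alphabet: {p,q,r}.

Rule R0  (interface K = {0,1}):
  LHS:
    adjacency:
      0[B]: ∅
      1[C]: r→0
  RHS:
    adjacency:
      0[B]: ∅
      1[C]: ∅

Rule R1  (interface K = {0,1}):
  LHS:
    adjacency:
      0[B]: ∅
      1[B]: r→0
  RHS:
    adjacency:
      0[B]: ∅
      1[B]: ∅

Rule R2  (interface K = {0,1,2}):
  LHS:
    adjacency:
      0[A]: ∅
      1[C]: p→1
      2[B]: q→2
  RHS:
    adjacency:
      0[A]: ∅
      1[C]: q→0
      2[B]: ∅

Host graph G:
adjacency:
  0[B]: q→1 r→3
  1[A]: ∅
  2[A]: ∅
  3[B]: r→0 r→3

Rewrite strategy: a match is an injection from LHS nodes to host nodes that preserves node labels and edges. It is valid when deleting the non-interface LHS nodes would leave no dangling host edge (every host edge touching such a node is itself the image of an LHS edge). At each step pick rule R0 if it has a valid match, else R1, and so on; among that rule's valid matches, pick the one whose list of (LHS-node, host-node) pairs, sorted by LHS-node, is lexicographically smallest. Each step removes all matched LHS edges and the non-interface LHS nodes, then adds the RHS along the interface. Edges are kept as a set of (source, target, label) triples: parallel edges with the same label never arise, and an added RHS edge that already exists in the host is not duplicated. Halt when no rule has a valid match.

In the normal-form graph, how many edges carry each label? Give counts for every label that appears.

Answer: q:1 r:1

Derivation:
start.  V:4 E:4  edges: 0-q->1 0-r->3 3-r->0 3-r->3
1. fire R1 via {0↦0, 1↦3}  →  V:4 E:3  edges: 0-q->1 0-r->3 3-r->3
2. fire R1 via {0↦3, 1↦0}  →  V:4 E:2  edges: 0-q->1 3-r->3
final graph: no rule applies after step 2
NF edges: [(0, 1, 'q'), (3, 3, 'r')]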